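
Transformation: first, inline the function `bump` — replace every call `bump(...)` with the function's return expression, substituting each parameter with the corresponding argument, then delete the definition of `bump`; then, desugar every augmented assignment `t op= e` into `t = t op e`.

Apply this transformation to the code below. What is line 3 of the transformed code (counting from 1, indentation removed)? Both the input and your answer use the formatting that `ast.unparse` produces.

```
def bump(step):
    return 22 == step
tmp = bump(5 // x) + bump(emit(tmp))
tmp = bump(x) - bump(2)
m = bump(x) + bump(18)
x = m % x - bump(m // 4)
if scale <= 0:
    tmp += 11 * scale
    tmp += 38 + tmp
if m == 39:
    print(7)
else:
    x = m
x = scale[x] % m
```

Transformed code:
tmp = (22 == 5 // x) + (22 == emit(tmp))
tmp = (22 == x) - (22 == 2)
m = (22 == x) + (22 == 18)
x = m % x - (22 == m // 4)
if scale <= 0:
    tmp = tmp + 11 * scale
    tmp = tmp + (38 + tmp)
if m == 39:
    print(7)
else:
    x = m
x = scale[x] % m

m = (22 == x) + (22 == 18)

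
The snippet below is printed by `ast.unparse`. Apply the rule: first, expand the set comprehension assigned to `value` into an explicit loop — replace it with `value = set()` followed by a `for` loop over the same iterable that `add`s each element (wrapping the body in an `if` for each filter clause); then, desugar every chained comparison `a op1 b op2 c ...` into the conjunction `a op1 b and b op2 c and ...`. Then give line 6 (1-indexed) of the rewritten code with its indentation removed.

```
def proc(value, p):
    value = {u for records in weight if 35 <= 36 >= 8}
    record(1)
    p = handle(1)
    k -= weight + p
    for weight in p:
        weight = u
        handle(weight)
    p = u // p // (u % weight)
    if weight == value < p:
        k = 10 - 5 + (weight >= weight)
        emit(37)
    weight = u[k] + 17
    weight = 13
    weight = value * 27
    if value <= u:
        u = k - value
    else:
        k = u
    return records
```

record(1)

Transformed code:
def proc(value, p):
    value = set()
    for records in weight:
        if 35 <= 36 and 36 >= 8:
            value.add(u)
    record(1)
    p = handle(1)
    k -= weight + p
    for weight in p:
        weight = u
        handle(weight)
    p = u // p // (u % weight)
    if weight == value and value < p:
        k = 10 - 5 + (weight >= weight)
        emit(37)
    weight = u[k] + 17
    weight = 13
    weight = value * 27
    if value <= u:
        u = k - value
    else:
        k = u
    return records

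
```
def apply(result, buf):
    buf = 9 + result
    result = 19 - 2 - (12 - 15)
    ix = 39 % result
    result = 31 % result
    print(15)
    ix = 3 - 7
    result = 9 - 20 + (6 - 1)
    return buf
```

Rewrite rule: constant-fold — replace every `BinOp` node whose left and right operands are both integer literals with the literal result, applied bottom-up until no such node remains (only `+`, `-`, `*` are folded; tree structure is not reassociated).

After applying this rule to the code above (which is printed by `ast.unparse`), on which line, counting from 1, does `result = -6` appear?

8

Transformed code:
def apply(result, buf):
    buf = 9 + result
    result = 20
    ix = 39 % result
    result = 31 % result
    print(15)
    ix = -4
    result = -6
    return buf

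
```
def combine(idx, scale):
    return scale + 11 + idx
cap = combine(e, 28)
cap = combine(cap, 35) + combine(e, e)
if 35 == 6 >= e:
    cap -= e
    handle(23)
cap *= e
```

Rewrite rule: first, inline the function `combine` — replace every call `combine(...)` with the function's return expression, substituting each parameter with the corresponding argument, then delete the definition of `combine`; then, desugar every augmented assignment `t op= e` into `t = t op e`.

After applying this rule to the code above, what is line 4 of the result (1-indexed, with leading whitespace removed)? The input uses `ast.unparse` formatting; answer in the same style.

Transformed code:
cap = 28 + 11 + e
cap = 35 + 11 + cap + (e + 11 + e)
if 35 == 6 >= e:
    cap = cap - e
    handle(23)
cap = cap * e

cap = cap - e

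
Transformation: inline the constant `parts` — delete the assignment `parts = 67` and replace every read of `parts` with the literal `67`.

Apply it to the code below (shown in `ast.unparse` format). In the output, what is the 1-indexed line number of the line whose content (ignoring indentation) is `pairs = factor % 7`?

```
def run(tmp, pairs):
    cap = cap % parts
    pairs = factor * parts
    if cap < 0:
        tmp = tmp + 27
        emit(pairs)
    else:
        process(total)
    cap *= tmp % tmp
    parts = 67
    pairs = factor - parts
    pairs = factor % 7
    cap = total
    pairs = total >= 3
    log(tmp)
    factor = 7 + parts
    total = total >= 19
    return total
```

11

Transformed code:
def run(tmp, pairs):
    cap = cap % 67
    pairs = factor * 67
    if cap < 0:
        tmp = tmp + 27
        emit(pairs)
    else:
        process(total)
    cap *= tmp % tmp
    pairs = factor - 67
    pairs = factor % 7
    cap = total
    pairs = total >= 3
    log(tmp)
    factor = 7 + 67
    total = total >= 19
    return total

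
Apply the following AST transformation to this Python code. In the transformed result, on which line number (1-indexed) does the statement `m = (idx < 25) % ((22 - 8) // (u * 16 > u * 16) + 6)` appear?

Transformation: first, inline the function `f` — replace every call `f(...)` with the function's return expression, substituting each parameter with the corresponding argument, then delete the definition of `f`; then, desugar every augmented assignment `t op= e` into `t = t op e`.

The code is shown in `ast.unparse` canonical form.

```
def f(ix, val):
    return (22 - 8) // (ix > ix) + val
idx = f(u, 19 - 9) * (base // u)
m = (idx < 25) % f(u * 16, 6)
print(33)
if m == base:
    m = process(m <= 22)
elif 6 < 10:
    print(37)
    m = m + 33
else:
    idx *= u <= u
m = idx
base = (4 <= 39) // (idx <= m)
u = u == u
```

2

Transformed code:
idx = ((22 - 8) // (u > u) + (19 - 9)) * (base // u)
m = (idx < 25) % ((22 - 8) // (u * 16 > u * 16) + 6)
print(33)
if m == base:
    m = process(m <= 22)
elif 6 < 10:
    print(37)
    m = m + 33
else:
    idx = idx * (u <= u)
m = idx
base = (4 <= 39) // (idx <= m)
u = u == u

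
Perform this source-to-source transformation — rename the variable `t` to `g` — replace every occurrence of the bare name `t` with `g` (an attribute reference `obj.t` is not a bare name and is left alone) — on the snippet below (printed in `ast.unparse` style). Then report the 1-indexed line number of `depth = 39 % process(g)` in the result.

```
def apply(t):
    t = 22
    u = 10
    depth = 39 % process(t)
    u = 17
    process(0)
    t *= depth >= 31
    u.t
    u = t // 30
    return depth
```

Transformed code:
def apply(g):
    g = 22
    u = 10
    depth = 39 % process(g)
    u = 17
    process(0)
    g *= depth >= 31
    u.t
    u = g // 30
    return depth

4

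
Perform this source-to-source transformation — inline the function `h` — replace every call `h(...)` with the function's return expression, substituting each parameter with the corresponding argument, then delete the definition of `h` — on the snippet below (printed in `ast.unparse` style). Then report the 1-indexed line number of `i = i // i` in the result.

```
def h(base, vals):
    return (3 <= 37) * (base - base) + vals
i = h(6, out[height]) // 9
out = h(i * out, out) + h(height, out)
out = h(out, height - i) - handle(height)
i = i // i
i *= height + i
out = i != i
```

4

Transformed code:
i = ((3 <= 37) * (6 - 6) + out[height]) // 9
out = (3 <= 37) * (i * out - i * out) + out + ((3 <= 37) * (height - height) + out)
out = (3 <= 37) * (out - out) + (height - i) - handle(height)
i = i // i
i *= height + i
out = i != i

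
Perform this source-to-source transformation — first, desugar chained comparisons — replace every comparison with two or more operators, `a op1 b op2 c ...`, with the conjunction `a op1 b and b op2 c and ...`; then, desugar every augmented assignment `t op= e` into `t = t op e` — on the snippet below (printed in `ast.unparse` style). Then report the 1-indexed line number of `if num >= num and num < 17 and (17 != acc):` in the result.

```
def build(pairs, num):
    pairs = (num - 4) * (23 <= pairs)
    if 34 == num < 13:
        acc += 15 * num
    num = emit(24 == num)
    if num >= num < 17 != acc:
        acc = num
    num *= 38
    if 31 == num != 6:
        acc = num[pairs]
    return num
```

Transformed code:
def build(pairs, num):
    pairs = (num - 4) * (23 <= pairs)
    if 34 == num and num < 13:
        acc = acc + 15 * num
    num = emit(24 == num)
    if num >= num and num < 17 and (17 != acc):
        acc = num
    num = num * 38
    if 31 == num and num != 6:
        acc = num[pairs]
    return num

6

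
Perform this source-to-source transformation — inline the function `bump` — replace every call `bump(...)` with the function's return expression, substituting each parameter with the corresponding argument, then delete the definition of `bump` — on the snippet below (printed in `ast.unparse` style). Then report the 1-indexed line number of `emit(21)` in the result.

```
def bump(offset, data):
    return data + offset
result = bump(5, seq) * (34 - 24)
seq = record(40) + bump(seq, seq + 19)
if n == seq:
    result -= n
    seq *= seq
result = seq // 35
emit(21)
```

7

Transformed code:
result = (seq + 5) * (34 - 24)
seq = record(40) + (seq + 19 + seq)
if n == seq:
    result -= n
    seq *= seq
result = seq // 35
emit(21)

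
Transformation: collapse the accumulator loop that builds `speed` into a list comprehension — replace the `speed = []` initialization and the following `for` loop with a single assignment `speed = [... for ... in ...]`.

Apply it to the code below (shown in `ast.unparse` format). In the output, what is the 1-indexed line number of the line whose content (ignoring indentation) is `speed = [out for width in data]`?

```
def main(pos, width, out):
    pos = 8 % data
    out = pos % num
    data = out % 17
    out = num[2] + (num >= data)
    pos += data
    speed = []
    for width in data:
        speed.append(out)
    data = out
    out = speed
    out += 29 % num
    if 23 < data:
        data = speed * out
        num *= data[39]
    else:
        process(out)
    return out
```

Transformed code:
def main(pos, width, out):
    pos = 8 % data
    out = pos % num
    data = out % 17
    out = num[2] + (num >= data)
    pos += data
    speed = [out for width in data]
    data = out
    out = speed
    out += 29 % num
    if 23 < data:
        data = speed * out
        num *= data[39]
    else:
        process(out)
    return out

7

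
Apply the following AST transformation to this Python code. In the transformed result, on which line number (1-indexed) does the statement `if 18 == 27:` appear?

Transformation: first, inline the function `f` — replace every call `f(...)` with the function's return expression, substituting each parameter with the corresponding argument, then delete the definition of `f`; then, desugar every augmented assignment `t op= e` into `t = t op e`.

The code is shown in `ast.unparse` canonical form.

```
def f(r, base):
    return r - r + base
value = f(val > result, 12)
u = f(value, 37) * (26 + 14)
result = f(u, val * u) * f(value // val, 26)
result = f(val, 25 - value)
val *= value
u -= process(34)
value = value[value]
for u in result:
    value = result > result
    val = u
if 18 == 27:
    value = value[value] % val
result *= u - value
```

11

Transformed code:
value = (val > result) - (val > result) + 12
u = (value - value + 37) * (26 + 14)
result = (u - u + val * u) * (value // val - value // val + 26)
result = val - val + (25 - value)
val = val * value
u = u - process(34)
value = value[value]
for u in result:
    value = result > result
    val = u
if 18 == 27:
    value = value[value] % val
result = result * (u - value)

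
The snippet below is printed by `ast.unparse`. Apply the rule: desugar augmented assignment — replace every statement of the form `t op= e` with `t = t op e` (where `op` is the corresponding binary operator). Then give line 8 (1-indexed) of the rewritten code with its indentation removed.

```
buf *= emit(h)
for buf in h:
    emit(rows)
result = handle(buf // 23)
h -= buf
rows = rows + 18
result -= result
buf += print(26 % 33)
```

buf = buf + print(26 % 33)

Transformed code:
buf = buf * emit(h)
for buf in h:
    emit(rows)
result = handle(buf // 23)
h = h - buf
rows = rows + 18
result = result - result
buf = buf + print(26 % 33)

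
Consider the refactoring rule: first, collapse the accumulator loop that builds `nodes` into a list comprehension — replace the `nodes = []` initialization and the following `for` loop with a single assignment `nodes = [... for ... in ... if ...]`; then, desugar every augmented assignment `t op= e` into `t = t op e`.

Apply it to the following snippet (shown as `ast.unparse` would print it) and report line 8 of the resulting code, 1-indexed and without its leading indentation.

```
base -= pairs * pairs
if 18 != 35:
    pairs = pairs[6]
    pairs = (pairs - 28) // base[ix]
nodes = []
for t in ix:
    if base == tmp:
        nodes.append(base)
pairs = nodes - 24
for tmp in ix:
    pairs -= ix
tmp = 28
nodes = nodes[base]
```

pairs = pairs - ix

Transformed code:
base = base - pairs * pairs
if 18 != 35:
    pairs = pairs[6]
    pairs = (pairs - 28) // base[ix]
nodes = [base for t in ix if base == tmp]
pairs = nodes - 24
for tmp in ix:
    pairs = pairs - ix
tmp = 28
nodes = nodes[base]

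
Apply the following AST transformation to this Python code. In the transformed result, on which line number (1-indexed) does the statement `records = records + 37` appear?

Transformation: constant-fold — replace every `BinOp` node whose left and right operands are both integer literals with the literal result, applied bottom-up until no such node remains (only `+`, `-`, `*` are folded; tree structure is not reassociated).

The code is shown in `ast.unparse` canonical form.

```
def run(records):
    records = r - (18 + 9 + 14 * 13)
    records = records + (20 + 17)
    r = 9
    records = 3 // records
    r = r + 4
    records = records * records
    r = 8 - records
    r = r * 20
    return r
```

3

Transformed code:
def run(records):
    records = r - 209
    records = records + 37
    r = 9
    records = 3 // records
    r = r + 4
    records = records * records
    r = 8 - records
    r = r * 20
    return r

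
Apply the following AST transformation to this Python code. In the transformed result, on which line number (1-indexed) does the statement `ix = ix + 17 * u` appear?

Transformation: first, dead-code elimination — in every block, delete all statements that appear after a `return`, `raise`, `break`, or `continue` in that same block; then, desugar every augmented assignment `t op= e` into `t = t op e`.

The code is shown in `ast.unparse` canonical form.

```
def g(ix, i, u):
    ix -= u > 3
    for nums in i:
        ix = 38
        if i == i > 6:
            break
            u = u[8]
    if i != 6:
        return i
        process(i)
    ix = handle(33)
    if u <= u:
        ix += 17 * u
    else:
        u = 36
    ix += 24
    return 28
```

Transformed code:
def g(ix, i, u):
    ix = ix - (u > 3)
    for nums in i:
        ix = 38
        if i == i > 6:
            break
    if i != 6:
        return i
    ix = handle(33)
    if u <= u:
        ix = ix + 17 * u
    else:
        u = 36
    ix = ix + 24
    return 28

11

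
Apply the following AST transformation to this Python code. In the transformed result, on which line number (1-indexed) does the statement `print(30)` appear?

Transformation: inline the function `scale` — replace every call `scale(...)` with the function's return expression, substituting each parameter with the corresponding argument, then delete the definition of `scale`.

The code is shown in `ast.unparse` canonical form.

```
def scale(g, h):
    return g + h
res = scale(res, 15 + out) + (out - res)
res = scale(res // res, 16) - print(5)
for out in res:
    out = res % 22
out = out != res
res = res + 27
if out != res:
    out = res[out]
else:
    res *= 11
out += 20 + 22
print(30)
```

Transformed code:
res = res + (15 + out) + (out - res)
res = res // res + 16 - print(5)
for out in res:
    out = res % 22
out = out != res
res = res + 27
if out != res:
    out = res[out]
else:
    res *= 11
out += 20 + 22
print(30)

12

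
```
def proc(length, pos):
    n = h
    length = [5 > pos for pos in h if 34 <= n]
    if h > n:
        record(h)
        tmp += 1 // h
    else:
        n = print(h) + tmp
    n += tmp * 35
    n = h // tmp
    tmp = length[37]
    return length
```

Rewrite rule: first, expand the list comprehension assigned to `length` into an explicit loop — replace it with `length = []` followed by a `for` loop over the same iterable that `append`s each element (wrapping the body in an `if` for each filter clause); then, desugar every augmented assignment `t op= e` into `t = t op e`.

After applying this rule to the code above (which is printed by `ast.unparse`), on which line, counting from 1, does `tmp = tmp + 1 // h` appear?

Transformed code:
def proc(length, pos):
    n = h
    length = []
    for pos in h:
        if 34 <= n:
            length.append(5 > pos)
    if h > n:
        record(h)
        tmp = tmp + 1 // h
    else:
        n = print(h) + tmp
    n = n + tmp * 35
    n = h // tmp
    tmp = length[37]
    return length

9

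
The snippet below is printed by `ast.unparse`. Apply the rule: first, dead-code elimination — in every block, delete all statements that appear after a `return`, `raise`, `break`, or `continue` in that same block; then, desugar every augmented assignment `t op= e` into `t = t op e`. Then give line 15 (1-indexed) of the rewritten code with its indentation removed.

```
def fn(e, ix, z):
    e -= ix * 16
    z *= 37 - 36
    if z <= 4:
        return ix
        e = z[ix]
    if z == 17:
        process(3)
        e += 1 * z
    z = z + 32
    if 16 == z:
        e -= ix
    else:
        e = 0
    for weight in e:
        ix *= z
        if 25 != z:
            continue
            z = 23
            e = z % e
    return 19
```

Transformed code:
def fn(e, ix, z):
    e = e - ix * 16
    z = z * (37 - 36)
    if z <= 4:
        return ix
    if z == 17:
        process(3)
        e = e + 1 * z
    z = z + 32
    if 16 == z:
        e = e - ix
    else:
        e = 0
    for weight in e:
        ix = ix * z
        if 25 != z:
            continue
    return 19

ix = ix * z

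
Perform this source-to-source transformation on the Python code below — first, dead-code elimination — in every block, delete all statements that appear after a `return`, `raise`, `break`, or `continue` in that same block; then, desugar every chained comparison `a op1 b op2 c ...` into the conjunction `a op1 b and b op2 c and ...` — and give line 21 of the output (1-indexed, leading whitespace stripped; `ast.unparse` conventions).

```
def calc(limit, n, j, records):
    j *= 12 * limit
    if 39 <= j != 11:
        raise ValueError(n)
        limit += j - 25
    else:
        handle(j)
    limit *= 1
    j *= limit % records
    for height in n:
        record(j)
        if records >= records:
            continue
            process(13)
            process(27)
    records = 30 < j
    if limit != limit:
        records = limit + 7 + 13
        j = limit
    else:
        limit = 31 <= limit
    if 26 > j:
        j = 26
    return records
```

return records

Transformed code:
def calc(limit, n, j, records):
    j *= 12 * limit
    if 39 <= j and j != 11:
        raise ValueError(n)
    else:
        handle(j)
    limit *= 1
    j *= limit % records
    for height in n:
        record(j)
        if records >= records:
            continue
    records = 30 < j
    if limit != limit:
        records = limit + 7 + 13
        j = limit
    else:
        limit = 31 <= limit
    if 26 > j:
        j = 26
    return records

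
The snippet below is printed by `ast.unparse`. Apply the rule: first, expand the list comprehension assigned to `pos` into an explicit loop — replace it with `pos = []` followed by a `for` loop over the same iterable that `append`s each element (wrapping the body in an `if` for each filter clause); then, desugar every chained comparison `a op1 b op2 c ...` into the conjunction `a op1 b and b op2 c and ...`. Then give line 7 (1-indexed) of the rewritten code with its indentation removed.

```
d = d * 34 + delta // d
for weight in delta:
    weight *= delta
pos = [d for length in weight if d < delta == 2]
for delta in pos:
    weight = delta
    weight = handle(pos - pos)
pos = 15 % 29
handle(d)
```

pos.append(d)

Transformed code:
d = d * 34 + delta // d
for weight in delta:
    weight *= delta
pos = []
for length in weight:
    if d < delta and delta == 2:
        pos.append(d)
for delta in pos:
    weight = delta
    weight = handle(pos - pos)
pos = 15 % 29
handle(d)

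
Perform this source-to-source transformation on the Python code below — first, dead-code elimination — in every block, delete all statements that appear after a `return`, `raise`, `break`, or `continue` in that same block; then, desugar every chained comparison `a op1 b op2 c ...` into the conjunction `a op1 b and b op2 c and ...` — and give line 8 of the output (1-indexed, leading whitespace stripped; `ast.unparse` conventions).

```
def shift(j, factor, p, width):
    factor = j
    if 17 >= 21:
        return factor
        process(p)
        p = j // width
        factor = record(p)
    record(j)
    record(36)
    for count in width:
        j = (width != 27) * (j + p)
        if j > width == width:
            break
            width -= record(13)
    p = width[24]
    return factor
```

Transformed code:
def shift(j, factor, p, width):
    factor = j
    if 17 >= 21:
        return factor
    record(j)
    record(36)
    for count in width:
        j = (width != 27) * (j + p)
        if j > width and width == width:
            break
    p = width[24]
    return factor

j = (width != 27) * (j + p)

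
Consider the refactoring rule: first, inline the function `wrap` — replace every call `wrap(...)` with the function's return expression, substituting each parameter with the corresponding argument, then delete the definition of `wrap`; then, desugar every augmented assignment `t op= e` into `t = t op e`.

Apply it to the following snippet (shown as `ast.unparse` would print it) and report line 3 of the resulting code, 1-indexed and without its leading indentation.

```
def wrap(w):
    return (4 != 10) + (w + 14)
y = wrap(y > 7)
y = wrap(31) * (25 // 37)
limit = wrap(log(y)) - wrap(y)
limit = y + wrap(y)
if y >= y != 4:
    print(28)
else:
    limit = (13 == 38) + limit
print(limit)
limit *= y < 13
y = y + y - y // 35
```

limit = (4 != 10) + (log(y) + 14) - ((4 != 10) + (y + 14))

Transformed code:
y = (4 != 10) + ((y > 7) + 14)
y = ((4 != 10) + (31 + 14)) * (25 // 37)
limit = (4 != 10) + (log(y) + 14) - ((4 != 10) + (y + 14))
limit = y + ((4 != 10) + (y + 14))
if y >= y != 4:
    print(28)
else:
    limit = (13 == 38) + limit
print(limit)
limit = limit * (y < 13)
y = y + y - y // 35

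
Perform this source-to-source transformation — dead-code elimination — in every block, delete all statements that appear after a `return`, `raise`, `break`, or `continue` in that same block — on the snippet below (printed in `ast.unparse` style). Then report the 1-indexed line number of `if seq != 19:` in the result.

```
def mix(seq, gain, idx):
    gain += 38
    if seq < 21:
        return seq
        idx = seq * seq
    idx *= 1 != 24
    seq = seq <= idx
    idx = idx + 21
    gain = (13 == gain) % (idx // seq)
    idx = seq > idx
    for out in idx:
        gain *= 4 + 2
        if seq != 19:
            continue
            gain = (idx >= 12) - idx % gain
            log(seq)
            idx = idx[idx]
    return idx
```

Transformed code:
def mix(seq, gain, idx):
    gain += 38
    if seq < 21:
        return seq
    idx *= 1 != 24
    seq = seq <= idx
    idx = idx + 21
    gain = (13 == gain) % (idx // seq)
    idx = seq > idx
    for out in idx:
        gain *= 4 + 2
        if seq != 19:
            continue
    return idx

12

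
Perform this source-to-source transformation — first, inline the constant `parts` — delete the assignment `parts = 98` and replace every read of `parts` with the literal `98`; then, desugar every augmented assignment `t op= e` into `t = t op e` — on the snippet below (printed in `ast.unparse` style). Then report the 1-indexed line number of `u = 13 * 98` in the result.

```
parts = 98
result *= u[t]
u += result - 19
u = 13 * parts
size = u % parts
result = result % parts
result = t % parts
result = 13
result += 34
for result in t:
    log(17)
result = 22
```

3

Transformed code:
result = result * u[t]
u = u + (result - 19)
u = 13 * 98
size = u % 98
result = result % 98
result = t % 98
result = 13
result = result + 34
for result in t:
    log(17)
result = 22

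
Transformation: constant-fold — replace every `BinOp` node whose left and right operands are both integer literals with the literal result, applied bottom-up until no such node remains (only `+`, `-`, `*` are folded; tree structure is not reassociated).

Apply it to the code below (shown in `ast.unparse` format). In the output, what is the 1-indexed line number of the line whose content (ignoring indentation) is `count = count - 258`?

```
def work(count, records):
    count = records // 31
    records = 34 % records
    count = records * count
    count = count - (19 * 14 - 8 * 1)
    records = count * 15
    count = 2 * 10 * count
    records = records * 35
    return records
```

Transformed code:
def work(count, records):
    count = records // 31
    records = 34 % records
    count = records * count
    count = count - 258
    records = count * 15
    count = 20 * count
    records = records * 35
    return records

5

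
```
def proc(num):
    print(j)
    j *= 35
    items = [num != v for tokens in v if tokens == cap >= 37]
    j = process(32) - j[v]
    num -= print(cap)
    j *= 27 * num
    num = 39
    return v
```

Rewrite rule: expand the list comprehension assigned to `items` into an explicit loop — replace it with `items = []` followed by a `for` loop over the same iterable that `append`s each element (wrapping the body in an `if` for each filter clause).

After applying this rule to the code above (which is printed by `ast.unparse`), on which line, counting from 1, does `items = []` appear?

Transformed code:
def proc(num):
    print(j)
    j *= 35
    items = []
    for tokens in v:
        if tokens == cap >= 37:
            items.append(num != v)
    j = process(32) - j[v]
    num -= print(cap)
    j *= 27 * num
    num = 39
    return v

4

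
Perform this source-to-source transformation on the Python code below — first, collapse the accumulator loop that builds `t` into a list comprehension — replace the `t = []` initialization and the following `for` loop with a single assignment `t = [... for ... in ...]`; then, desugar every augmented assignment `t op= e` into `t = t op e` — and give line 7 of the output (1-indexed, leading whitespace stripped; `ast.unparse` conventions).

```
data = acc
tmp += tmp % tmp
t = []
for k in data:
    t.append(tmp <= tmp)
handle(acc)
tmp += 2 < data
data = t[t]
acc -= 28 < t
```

Transformed code:
data = acc
tmp = tmp + tmp % tmp
t = [tmp <= tmp for k in data]
handle(acc)
tmp = tmp + (2 < data)
data = t[t]
acc = acc - (28 < t)

acc = acc - (28 < t)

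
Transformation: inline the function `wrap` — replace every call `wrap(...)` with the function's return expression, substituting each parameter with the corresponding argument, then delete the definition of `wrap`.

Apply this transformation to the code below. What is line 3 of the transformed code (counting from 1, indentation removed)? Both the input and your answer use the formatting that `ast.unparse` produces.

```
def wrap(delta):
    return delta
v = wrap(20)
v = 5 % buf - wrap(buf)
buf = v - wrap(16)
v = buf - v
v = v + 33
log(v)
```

buf = v - 16

Transformed code:
v = 20
v = 5 % buf - buf
buf = v - 16
v = buf - v
v = v + 33
log(v)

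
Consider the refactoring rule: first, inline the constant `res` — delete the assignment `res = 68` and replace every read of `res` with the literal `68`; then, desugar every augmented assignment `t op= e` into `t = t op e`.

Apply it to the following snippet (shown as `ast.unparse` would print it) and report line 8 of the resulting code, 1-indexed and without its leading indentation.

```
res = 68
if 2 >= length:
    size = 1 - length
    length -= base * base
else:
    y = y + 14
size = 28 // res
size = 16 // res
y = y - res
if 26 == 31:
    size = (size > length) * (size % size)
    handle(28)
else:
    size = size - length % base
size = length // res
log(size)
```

y = y - 68

Transformed code:
if 2 >= length:
    size = 1 - length
    length = length - base * base
else:
    y = y + 14
size = 28 // 68
size = 16 // 68
y = y - 68
if 26 == 31:
    size = (size > length) * (size % size)
    handle(28)
else:
    size = size - length % base
size = length // 68
log(size)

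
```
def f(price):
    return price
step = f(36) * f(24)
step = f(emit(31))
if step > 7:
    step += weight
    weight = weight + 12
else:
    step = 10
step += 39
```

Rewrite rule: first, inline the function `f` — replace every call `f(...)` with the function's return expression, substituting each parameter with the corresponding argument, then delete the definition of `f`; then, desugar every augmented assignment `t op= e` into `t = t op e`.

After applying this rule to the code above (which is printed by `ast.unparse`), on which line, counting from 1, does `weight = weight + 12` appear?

Transformed code:
step = 36 * 24
step = emit(31)
if step > 7:
    step = step + weight
    weight = weight + 12
else:
    step = 10
step = step + 39

5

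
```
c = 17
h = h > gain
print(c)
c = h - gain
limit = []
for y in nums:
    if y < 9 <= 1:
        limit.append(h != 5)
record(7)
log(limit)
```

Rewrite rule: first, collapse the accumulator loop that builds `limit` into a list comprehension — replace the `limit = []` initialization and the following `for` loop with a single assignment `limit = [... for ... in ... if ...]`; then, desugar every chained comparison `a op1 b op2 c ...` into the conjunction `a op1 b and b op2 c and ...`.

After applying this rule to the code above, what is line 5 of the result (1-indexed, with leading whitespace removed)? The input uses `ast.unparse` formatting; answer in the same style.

Transformed code:
c = 17
h = h > gain
print(c)
c = h - gain
limit = [h != 5 for y in nums if y < 9 and 9 <= 1]
record(7)
log(limit)

limit = [h != 5 for y in nums if y < 9 and 9 <= 1]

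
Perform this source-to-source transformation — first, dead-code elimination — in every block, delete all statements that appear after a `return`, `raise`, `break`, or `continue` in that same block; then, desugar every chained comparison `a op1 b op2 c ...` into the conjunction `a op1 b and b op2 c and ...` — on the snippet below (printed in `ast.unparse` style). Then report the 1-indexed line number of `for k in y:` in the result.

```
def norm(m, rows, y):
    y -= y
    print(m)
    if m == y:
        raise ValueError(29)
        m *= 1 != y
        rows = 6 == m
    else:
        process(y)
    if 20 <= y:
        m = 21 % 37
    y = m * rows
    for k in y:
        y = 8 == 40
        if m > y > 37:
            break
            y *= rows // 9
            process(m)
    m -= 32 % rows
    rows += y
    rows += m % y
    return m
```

Transformed code:
def norm(m, rows, y):
    y -= y
    print(m)
    if m == y:
        raise ValueError(29)
    else:
        process(y)
    if 20 <= y:
        m = 21 % 37
    y = m * rows
    for k in y:
        y = 8 == 40
        if m > y and y > 37:
            break
    m -= 32 % rows
    rows += y
    rows += m % y
    return m

11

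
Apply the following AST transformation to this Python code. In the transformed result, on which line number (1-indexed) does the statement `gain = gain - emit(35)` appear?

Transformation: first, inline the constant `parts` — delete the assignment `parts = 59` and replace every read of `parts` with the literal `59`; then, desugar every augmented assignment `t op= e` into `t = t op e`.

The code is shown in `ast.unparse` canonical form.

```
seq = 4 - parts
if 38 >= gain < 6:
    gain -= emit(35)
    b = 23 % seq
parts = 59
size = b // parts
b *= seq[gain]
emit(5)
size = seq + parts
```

3

Transformed code:
seq = 4 - 59
if 38 >= gain < 6:
    gain = gain - emit(35)
    b = 23 % seq
size = b // 59
b = b * seq[gain]
emit(5)
size = seq + 59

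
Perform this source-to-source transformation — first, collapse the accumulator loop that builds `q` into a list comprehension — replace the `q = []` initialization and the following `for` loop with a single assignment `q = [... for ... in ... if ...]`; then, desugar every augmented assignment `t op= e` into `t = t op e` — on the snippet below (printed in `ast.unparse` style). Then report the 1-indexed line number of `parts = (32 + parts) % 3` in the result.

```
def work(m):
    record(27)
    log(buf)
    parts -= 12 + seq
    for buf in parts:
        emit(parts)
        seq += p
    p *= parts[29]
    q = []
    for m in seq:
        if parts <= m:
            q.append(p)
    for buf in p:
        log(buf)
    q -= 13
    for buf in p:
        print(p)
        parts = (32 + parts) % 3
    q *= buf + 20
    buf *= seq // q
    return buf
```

15

Transformed code:
def work(m):
    record(27)
    log(buf)
    parts = parts - (12 + seq)
    for buf in parts:
        emit(parts)
        seq = seq + p
    p = p * parts[29]
    q = [p for m in seq if parts <= m]
    for buf in p:
        log(buf)
    q = q - 13
    for buf in p:
        print(p)
        parts = (32 + parts) % 3
    q = q * (buf + 20)
    buf = buf * (seq // q)
    return buf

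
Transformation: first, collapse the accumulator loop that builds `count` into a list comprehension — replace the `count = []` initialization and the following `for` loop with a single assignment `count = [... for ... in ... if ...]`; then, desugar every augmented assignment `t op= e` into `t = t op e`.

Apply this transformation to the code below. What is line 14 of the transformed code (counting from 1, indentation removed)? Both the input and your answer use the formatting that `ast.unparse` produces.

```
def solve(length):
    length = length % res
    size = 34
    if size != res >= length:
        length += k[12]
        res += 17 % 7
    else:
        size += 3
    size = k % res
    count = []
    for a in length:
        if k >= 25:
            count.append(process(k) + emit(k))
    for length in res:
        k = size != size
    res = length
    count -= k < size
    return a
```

Transformed code:
def solve(length):
    length = length % res
    size = 34
    if size != res >= length:
        length = length + k[12]
        res = res + 17 % 7
    else:
        size = size + 3
    size = k % res
    count = [process(k) + emit(k) for a in length if k >= 25]
    for length in res:
        k = size != size
    res = length
    count = count - (k < size)
    return a

count = count - (k < size)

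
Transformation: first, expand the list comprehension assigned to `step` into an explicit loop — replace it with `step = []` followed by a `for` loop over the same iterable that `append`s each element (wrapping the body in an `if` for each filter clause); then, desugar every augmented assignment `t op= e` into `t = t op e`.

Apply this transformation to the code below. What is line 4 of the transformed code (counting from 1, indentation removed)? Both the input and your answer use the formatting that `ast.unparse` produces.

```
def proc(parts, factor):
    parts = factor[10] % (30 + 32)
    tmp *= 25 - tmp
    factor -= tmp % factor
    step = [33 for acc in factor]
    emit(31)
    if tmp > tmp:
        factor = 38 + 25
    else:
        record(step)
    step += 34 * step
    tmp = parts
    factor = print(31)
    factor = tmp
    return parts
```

Transformed code:
def proc(parts, factor):
    parts = factor[10] % (30 + 32)
    tmp = tmp * (25 - tmp)
    factor = factor - tmp % factor
    step = []
    for acc in factor:
        step.append(33)
    emit(31)
    if tmp > tmp:
        factor = 38 + 25
    else:
        record(step)
    step = step + 34 * step
    tmp = parts
    factor = print(31)
    factor = tmp
    return parts

factor = factor - tmp % factor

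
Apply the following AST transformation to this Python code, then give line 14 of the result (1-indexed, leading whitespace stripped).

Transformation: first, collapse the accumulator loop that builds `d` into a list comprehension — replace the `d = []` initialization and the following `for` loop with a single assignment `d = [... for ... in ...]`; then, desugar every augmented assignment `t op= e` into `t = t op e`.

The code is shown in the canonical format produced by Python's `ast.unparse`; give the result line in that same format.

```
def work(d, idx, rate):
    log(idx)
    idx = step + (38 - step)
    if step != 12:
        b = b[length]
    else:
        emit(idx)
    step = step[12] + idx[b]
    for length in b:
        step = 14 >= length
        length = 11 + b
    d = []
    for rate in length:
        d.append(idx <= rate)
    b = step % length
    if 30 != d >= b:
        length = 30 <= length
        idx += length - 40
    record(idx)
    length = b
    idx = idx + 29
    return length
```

if 30 != d >= b:

Transformed code:
def work(d, idx, rate):
    log(idx)
    idx = step + (38 - step)
    if step != 12:
        b = b[length]
    else:
        emit(idx)
    step = step[12] + idx[b]
    for length in b:
        step = 14 >= length
        length = 11 + b
    d = [idx <= rate for rate in length]
    b = step % length
    if 30 != d >= b:
        length = 30 <= length
        idx = idx + (length - 40)
    record(idx)
    length = b
    idx = idx + 29
    return length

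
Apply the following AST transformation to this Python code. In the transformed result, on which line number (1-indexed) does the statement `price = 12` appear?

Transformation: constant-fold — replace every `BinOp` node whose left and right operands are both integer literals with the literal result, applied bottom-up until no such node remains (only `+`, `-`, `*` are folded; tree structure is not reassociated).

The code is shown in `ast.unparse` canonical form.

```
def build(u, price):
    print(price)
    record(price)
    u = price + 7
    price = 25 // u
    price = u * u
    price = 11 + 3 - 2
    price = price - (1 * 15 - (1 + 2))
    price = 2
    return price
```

Transformed code:
def build(u, price):
    print(price)
    record(price)
    u = price + 7
    price = 25 // u
    price = u * u
    price = 12
    price = price - 12
    price = 2
    return price

7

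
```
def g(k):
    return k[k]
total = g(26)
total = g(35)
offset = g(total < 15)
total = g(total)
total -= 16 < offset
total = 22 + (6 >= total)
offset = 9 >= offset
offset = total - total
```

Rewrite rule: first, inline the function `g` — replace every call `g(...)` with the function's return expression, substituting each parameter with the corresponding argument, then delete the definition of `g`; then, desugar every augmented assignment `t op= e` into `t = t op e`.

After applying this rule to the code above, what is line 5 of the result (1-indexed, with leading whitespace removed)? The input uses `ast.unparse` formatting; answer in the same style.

Transformed code:
total = 26[26]
total = 35[35]
offset = (total < 15)[total < 15]
total = total[total]
total = total - (16 < offset)
total = 22 + (6 >= total)
offset = 9 >= offset
offset = total - total

total = total - (16 < offset)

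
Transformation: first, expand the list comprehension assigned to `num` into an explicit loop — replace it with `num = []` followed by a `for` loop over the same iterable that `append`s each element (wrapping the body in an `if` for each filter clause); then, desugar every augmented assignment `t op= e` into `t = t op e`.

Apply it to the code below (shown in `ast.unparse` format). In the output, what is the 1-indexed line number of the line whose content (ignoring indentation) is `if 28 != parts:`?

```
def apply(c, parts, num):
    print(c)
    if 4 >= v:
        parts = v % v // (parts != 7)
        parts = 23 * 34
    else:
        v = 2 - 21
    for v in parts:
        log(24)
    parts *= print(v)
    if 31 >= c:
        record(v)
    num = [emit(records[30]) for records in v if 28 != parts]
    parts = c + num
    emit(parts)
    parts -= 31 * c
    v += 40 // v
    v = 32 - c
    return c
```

Transformed code:
def apply(c, parts, num):
    print(c)
    if 4 >= v:
        parts = v % v // (parts != 7)
        parts = 23 * 34
    else:
        v = 2 - 21
    for v in parts:
        log(24)
    parts = parts * print(v)
    if 31 >= c:
        record(v)
    num = []
    for records in v:
        if 28 != parts:
            num.append(emit(records[30]))
    parts = c + num
    emit(parts)
    parts = parts - 31 * c
    v = v + 40 // v
    v = 32 - c
    return c

15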